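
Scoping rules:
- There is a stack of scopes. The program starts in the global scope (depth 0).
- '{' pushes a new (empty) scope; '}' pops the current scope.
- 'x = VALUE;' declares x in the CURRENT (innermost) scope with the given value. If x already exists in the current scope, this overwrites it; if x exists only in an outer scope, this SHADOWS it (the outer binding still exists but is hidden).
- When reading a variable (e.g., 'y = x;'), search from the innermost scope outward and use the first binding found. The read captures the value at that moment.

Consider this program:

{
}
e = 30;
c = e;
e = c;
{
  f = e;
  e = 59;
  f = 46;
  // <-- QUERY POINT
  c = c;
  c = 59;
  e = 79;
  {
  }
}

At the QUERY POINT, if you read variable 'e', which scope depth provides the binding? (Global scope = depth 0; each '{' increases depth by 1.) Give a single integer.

Step 1: enter scope (depth=1)
Step 2: exit scope (depth=0)
Step 3: declare e=30 at depth 0
Step 4: declare c=(read e)=30 at depth 0
Step 5: declare e=(read c)=30 at depth 0
Step 6: enter scope (depth=1)
Step 7: declare f=(read e)=30 at depth 1
Step 8: declare e=59 at depth 1
Step 9: declare f=46 at depth 1
Visible at query point: c=30 e=59 f=46

Answer: 1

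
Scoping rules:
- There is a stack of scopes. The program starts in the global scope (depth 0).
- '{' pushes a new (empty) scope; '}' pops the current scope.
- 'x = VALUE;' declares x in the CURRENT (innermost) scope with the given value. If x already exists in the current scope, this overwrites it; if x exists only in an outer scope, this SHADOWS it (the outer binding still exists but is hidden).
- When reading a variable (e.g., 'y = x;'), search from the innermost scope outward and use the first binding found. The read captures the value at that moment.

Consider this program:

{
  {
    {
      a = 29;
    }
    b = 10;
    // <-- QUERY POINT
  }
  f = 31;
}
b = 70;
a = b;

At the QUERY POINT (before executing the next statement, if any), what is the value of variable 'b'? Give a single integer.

Answer: 10

Derivation:
Step 1: enter scope (depth=1)
Step 2: enter scope (depth=2)
Step 3: enter scope (depth=3)
Step 4: declare a=29 at depth 3
Step 5: exit scope (depth=2)
Step 6: declare b=10 at depth 2
Visible at query point: b=10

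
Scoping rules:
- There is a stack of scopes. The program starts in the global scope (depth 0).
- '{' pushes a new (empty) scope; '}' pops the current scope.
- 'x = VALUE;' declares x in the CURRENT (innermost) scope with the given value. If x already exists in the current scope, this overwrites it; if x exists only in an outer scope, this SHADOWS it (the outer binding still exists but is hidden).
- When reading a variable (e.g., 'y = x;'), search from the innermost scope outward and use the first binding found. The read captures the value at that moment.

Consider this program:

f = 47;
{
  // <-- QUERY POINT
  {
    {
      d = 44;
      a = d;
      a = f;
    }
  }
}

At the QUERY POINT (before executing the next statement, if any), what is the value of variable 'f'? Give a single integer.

Step 1: declare f=47 at depth 0
Step 2: enter scope (depth=1)
Visible at query point: f=47

Answer: 47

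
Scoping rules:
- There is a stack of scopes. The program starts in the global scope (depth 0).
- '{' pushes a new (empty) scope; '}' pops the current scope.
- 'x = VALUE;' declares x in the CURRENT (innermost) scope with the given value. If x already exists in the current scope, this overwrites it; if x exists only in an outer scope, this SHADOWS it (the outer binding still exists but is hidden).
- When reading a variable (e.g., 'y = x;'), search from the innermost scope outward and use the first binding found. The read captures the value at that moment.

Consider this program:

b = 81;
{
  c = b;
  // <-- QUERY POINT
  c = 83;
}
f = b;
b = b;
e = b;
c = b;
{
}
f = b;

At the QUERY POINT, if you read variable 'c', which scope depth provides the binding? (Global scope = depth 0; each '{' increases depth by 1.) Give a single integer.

Step 1: declare b=81 at depth 0
Step 2: enter scope (depth=1)
Step 3: declare c=(read b)=81 at depth 1
Visible at query point: b=81 c=81

Answer: 1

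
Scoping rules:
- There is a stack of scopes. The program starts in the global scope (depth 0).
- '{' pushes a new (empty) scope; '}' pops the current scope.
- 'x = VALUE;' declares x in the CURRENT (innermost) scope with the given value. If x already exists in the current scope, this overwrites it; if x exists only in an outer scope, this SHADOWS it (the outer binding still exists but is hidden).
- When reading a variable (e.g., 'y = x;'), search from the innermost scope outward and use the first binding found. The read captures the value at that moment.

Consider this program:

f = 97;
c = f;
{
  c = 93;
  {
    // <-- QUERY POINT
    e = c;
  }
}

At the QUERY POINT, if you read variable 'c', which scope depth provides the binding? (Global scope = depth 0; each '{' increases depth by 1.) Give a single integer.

Step 1: declare f=97 at depth 0
Step 2: declare c=(read f)=97 at depth 0
Step 3: enter scope (depth=1)
Step 4: declare c=93 at depth 1
Step 5: enter scope (depth=2)
Visible at query point: c=93 f=97

Answer: 1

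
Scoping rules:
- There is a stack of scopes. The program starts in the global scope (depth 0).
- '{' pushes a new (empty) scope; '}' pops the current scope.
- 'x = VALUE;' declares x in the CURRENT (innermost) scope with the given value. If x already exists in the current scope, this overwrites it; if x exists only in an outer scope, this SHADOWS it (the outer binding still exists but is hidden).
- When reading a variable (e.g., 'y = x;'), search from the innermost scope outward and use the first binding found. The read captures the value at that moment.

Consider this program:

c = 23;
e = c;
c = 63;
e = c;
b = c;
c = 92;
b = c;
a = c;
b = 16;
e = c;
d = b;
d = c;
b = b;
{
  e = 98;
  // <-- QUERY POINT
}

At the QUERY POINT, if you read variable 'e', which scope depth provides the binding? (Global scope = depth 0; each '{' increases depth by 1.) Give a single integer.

Answer: 1

Derivation:
Step 1: declare c=23 at depth 0
Step 2: declare e=(read c)=23 at depth 0
Step 3: declare c=63 at depth 0
Step 4: declare e=(read c)=63 at depth 0
Step 5: declare b=(read c)=63 at depth 0
Step 6: declare c=92 at depth 0
Step 7: declare b=(read c)=92 at depth 0
Step 8: declare a=(read c)=92 at depth 0
Step 9: declare b=16 at depth 0
Step 10: declare e=(read c)=92 at depth 0
Step 11: declare d=(read b)=16 at depth 0
Step 12: declare d=(read c)=92 at depth 0
Step 13: declare b=(read b)=16 at depth 0
Step 14: enter scope (depth=1)
Step 15: declare e=98 at depth 1
Visible at query point: a=92 b=16 c=92 d=92 e=98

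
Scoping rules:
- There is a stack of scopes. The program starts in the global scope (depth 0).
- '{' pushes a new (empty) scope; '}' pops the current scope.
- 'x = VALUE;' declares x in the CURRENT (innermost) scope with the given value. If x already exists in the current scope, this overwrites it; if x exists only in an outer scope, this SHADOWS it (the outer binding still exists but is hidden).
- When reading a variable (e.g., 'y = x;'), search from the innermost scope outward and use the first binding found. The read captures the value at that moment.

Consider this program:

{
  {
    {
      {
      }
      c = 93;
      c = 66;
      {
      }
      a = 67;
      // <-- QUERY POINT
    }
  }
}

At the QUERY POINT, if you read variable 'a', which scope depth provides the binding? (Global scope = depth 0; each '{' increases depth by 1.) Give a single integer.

Answer: 3

Derivation:
Step 1: enter scope (depth=1)
Step 2: enter scope (depth=2)
Step 3: enter scope (depth=3)
Step 4: enter scope (depth=4)
Step 5: exit scope (depth=3)
Step 6: declare c=93 at depth 3
Step 7: declare c=66 at depth 3
Step 8: enter scope (depth=4)
Step 9: exit scope (depth=3)
Step 10: declare a=67 at depth 3
Visible at query point: a=67 c=66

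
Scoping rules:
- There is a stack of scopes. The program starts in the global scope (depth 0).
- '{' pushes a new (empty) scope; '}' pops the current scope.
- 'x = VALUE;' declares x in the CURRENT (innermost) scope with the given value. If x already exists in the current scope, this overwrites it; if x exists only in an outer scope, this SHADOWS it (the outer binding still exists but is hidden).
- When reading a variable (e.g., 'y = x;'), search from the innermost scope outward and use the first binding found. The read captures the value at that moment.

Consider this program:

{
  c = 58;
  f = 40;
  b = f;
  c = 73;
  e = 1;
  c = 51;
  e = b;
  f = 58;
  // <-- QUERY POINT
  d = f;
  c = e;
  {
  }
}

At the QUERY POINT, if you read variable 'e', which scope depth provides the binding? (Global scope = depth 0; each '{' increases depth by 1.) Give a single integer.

Answer: 1

Derivation:
Step 1: enter scope (depth=1)
Step 2: declare c=58 at depth 1
Step 3: declare f=40 at depth 1
Step 4: declare b=(read f)=40 at depth 1
Step 5: declare c=73 at depth 1
Step 6: declare e=1 at depth 1
Step 7: declare c=51 at depth 1
Step 8: declare e=(read b)=40 at depth 1
Step 9: declare f=58 at depth 1
Visible at query point: b=40 c=51 e=40 f=58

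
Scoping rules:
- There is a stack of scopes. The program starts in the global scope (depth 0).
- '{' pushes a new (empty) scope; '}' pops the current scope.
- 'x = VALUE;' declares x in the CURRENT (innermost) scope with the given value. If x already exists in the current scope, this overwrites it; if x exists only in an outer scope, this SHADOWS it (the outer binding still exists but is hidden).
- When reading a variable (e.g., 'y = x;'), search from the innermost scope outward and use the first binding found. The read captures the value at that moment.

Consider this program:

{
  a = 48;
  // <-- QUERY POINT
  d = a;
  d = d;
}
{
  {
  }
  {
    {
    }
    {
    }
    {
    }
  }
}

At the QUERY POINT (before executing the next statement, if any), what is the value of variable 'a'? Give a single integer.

Answer: 48

Derivation:
Step 1: enter scope (depth=1)
Step 2: declare a=48 at depth 1
Visible at query point: a=48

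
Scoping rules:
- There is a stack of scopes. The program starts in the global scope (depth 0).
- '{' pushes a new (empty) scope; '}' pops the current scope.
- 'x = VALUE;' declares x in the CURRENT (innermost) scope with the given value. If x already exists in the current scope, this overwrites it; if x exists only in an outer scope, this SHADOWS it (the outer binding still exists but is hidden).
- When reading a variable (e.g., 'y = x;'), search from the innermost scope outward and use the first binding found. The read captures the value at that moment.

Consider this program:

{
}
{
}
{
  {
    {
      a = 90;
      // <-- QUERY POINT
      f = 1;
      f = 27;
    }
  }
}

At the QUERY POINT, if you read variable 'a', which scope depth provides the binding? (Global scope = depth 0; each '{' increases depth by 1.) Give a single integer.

Step 1: enter scope (depth=1)
Step 2: exit scope (depth=0)
Step 3: enter scope (depth=1)
Step 4: exit scope (depth=0)
Step 5: enter scope (depth=1)
Step 6: enter scope (depth=2)
Step 7: enter scope (depth=3)
Step 8: declare a=90 at depth 3
Visible at query point: a=90

Answer: 3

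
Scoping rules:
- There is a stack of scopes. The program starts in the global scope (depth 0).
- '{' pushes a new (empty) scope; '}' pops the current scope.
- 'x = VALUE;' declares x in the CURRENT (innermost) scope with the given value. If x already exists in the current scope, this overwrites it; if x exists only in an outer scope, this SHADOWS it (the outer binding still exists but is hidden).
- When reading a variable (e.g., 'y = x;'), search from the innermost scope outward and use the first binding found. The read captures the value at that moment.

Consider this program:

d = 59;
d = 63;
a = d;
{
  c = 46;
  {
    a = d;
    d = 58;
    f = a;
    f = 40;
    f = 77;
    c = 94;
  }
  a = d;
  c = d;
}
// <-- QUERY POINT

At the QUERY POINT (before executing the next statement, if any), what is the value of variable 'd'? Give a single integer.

Step 1: declare d=59 at depth 0
Step 2: declare d=63 at depth 0
Step 3: declare a=(read d)=63 at depth 0
Step 4: enter scope (depth=1)
Step 5: declare c=46 at depth 1
Step 6: enter scope (depth=2)
Step 7: declare a=(read d)=63 at depth 2
Step 8: declare d=58 at depth 2
Step 9: declare f=(read a)=63 at depth 2
Step 10: declare f=40 at depth 2
Step 11: declare f=77 at depth 2
Step 12: declare c=94 at depth 2
Step 13: exit scope (depth=1)
Step 14: declare a=(read d)=63 at depth 1
Step 15: declare c=(read d)=63 at depth 1
Step 16: exit scope (depth=0)
Visible at query point: a=63 d=63

Answer: 63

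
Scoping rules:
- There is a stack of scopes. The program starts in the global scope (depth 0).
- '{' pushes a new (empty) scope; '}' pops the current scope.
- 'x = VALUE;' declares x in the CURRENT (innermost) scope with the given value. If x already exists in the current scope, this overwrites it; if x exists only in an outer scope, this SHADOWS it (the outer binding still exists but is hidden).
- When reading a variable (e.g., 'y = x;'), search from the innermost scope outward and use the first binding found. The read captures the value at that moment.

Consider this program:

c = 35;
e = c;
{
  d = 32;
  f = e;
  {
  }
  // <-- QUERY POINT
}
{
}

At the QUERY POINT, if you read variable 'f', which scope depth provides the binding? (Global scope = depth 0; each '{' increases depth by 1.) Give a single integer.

Step 1: declare c=35 at depth 0
Step 2: declare e=(read c)=35 at depth 0
Step 3: enter scope (depth=1)
Step 4: declare d=32 at depth 1
Step 5: declare f=(read e)=35 at depth 1
Step 6: enter scope (depth=2)
Step 7: exit scope (depth=1)
Visible at query point: c=35 d=32 e=35 f=35

Answer: 1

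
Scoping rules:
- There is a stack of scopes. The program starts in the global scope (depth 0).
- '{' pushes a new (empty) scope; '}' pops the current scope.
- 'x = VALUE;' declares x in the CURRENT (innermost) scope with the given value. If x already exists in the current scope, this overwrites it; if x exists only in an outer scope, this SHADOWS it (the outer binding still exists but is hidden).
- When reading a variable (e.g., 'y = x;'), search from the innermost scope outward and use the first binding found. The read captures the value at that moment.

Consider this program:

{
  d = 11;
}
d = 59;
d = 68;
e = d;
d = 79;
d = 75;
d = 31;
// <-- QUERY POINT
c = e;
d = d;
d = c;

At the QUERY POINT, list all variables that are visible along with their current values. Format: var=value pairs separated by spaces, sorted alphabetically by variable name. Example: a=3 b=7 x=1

Answer: d=31 e=68

Derivation:
Step 1: enter scope (depth=1)
Step 2: declare d=11 at depth 1
Step 3: exit scope (depth=0)
Step 4: declare d=59 at depth 0
Step 5: declare d=68 at depth 0
Step 6: declare e=(read d)=68 at depth 0
Step 7: declare d=79 at depth 0
Step 8: declare d=75 at depth 0
Step 9: declare d=31 at depth 0
Visible at query point: d=31 e=68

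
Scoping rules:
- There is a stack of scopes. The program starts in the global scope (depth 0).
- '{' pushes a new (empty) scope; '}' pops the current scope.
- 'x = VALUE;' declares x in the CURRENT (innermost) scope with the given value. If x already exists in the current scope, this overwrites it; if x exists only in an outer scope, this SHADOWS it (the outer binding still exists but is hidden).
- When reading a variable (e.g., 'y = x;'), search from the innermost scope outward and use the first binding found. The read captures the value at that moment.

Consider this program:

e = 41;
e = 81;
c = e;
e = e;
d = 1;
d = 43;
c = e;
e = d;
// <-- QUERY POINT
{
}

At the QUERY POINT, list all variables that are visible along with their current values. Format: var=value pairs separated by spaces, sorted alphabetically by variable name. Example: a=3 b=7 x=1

Answer: c=81 d=43 e=43

Derivation:
Step 1: declare e=41 at depth 0
Step 2: declare e=81 at depth 0
Step 3: declare c=(read e)=81 at depth 0
Step 4: declare e=(read e)=81 at depth 0
Step 5: declare d=1 at depth 0
Step 6: declare d=43 at depth 0
Step 7: declare c=(read e)=81 at depth 0
Step 8: declare e=(read d)=43 at depth 0
Visible at query point: c=81 d=43 e=43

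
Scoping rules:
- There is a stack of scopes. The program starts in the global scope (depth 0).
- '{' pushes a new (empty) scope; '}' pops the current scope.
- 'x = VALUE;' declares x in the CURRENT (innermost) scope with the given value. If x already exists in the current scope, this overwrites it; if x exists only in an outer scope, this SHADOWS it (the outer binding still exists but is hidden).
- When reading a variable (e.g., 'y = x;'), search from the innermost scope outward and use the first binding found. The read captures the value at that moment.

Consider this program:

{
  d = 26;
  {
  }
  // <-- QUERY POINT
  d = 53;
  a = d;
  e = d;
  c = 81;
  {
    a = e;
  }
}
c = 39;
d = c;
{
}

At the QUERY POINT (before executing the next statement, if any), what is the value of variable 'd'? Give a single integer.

Answer: 26

Derivation:
Step 1: enter scope (depth=1)
Step 2: declare d=26 at depth 1
Step 3: enter scope (depth=2)
Step 4: exit scope (depth=1)
Visible at query point: d=26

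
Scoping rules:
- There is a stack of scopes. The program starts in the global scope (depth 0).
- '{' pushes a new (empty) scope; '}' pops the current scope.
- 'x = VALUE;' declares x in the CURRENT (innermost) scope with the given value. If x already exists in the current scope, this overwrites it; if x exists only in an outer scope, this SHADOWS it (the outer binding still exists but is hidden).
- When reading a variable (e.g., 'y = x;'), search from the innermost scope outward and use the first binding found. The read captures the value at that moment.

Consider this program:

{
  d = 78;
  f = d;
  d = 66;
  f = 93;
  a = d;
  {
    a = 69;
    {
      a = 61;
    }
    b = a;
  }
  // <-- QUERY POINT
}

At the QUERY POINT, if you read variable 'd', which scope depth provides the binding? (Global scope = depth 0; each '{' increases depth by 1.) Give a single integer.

Step 1: enter scope (depth=1)
Step 2: declare d=78 at depth 1
Step 3: declare f=(read d)=78 at depth 1
Step 4: declare d=66 at depth 1
Step 5: declare f=93 at depth 1
Step 6: declare a=(read d)=66 at depth 1
Step 7: enter scope (depth=2)
Step 8: declare a=69 at depth 2
Step 9: enter scope (depth=3)
Step 10: declare a=61 at depth 3
Step 11: exit scope (depth=2)
Step 12: declare b=(read a)=69 at depth 2
Step 13: exit scope (depth=1)
Visible at query point: a=66 d=66 f=93

Answer: 1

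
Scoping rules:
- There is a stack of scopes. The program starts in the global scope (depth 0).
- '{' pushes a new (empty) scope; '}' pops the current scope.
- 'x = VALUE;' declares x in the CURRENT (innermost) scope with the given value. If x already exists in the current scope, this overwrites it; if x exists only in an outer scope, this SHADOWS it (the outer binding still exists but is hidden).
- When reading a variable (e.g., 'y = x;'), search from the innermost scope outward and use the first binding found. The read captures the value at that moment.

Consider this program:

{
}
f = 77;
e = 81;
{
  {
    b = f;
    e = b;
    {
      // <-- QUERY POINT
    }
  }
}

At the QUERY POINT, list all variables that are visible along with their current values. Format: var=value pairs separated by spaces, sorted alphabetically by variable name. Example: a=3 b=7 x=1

Step 1: enter scope (depth=1)
Step 2: exit scope (depth=0)
Step 3: declare f=77 at depth 0
Step 4: declare e=81 at depth 0
Step 5: enter scope (depth=1)
Step 6: enter scope (depth=2)
Step 7: declare b=(read f)=77 at depth 2
Step 8: declare e=(read b)=77 at depth 2
Step 9: enter scope (depth=3)
Visible at query point: b=77 e=77 f=77

Answer: b=77 e=77 f=77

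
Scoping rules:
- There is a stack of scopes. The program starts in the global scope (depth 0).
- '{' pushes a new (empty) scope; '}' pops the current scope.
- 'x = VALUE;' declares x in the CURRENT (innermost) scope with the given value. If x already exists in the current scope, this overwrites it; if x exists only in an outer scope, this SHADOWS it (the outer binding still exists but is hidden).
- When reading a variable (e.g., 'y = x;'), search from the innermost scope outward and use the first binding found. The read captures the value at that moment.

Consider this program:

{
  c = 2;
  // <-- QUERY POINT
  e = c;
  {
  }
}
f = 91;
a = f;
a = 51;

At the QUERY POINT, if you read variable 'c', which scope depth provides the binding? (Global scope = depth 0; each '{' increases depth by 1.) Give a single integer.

Step 1: enter scope (depth=1)
Step 2: declare c=2 at depth 1
Visible at query point: c=2

Answer: 1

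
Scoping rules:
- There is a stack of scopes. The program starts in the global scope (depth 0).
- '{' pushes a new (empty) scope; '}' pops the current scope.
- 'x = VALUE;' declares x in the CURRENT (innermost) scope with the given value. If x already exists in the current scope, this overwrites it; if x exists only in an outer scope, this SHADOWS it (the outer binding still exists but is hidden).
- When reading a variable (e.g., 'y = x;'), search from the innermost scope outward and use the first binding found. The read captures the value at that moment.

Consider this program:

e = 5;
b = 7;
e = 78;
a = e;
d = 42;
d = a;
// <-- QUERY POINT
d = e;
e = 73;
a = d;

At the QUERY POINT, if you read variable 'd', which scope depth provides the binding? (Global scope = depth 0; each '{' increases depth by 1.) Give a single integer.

Step 1: declare e=5 at depth 0
Step 2: declare b=7 at depth 0
Step 3: declare e=78 at depth 0
Step 4: declare a=(read e)=78 at depth 0
Step 5: declare d=42 at depth 0
Step 6: declare d=(read a)=78 at depth 0
Visible at query point: a=78 b=7 d=78 e=78

Answer: 0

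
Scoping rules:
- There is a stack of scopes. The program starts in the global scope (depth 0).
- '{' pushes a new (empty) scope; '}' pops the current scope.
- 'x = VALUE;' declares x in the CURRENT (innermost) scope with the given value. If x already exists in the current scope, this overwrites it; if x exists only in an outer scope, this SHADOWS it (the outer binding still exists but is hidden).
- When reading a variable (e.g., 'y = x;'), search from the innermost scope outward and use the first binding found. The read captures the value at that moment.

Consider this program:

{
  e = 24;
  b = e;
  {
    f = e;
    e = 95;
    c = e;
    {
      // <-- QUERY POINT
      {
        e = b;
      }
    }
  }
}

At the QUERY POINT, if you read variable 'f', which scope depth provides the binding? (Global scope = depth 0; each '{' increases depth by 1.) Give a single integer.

Answer: 2

Derivation:
Step 1: enter scope (depth=1)
Step 2: declare e=24 at depth 1
Step 3: declare b=(read e)=24 at depth 1
Step 4: enter scope (depth=2)
Step 5: declare f=(read e)=24 at depth 2
Step 6: declare e=95 at depth 2
Step 7: declare c=(read e)=95 at depth 2
Step 8: enter scope (depth=3)
Visible at query point: b=24 c=95 e=95 f=24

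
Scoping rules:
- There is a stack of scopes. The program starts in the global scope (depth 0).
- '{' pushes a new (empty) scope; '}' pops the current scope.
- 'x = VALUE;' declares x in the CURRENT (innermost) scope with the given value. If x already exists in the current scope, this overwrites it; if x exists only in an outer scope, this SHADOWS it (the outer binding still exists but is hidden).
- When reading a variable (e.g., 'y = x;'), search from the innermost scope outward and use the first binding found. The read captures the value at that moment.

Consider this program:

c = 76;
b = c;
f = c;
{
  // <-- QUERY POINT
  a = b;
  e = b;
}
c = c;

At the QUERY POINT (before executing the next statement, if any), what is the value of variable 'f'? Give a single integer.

Step 1: declare c=76 at depth 0
Step 2: declare b=(read c)=76 at depth 0
Step 3: declare f=(read c)=76 at depth 0
Step 4: enter scope (depth=1)
Visible at query point: b=76 c=76 f=76

Answer: 76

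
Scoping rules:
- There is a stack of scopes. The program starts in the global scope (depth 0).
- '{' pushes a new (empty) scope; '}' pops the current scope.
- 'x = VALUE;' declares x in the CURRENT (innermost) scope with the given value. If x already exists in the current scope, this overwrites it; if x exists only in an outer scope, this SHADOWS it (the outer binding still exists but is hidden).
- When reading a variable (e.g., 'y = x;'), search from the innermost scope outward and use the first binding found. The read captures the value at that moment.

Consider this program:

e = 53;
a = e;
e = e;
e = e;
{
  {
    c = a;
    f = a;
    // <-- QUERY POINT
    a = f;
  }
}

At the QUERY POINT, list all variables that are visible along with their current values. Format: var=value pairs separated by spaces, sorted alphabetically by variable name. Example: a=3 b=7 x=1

Answer: a=53 c=53 e=53 f=53

Derivation:
Step 1: declare e=53 at depth 0
Step 2: declare a=(read e)=53 at depth 0
Step 3: declare e=(read e)=53 at depth 0
Step 4: declare e=(read e)=53 at depth 0
Step 5: enter scope (depth=1)
Step 6: enter scope (depth=2)
Step 7: declare c=(read a)=53 at depth 2
Step 8: declare f=(read a)=53 at depth 2
Visible at query point: a=53 c=53 e=53 f=53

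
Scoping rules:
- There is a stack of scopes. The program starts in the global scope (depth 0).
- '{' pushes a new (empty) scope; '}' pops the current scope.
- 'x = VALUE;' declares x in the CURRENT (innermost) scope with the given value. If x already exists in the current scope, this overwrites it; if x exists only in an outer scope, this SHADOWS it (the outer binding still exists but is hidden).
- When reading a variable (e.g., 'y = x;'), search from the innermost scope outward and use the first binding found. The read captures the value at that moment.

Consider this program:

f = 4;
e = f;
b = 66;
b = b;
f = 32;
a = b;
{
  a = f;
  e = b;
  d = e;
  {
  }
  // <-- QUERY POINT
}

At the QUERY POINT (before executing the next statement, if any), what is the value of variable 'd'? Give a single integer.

Answer: 66

Derivation:
Step 1: declare f=4 at depth 0
Step 2: declare e=(read f)=4 at depth 0
Step 3: declare b=66 at depth 0
Step 4: declare b=(read b)=66 at depth 0
Step 5: declare f=32 at depth 0
Step 6: declare a=(read b)=66 at depth 0
Step 7: enter scope (depth=1)
Step 8: declare a=(read f)=32 at depth 1
Step 9: declare e=(read b)=66 at depth 1
Step 10: declare d=(read e)=66 at depth 1
Step 11: enter scope (depth=2)
Step 12: exit scope (depth=1)
Visible at query point: a=32 b=66 d=66 e=66 f=32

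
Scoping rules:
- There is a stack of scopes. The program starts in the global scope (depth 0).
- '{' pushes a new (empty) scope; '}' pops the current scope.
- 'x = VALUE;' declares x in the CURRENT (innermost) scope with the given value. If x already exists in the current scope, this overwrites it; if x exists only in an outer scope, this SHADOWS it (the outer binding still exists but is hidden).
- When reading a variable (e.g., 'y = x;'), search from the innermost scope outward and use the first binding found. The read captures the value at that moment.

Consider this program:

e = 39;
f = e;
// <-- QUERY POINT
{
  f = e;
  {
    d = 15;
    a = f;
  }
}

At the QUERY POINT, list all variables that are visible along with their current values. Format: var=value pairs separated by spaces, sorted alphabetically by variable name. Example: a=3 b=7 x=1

Step 1: declare e=39 at depth 0
Step 2: declare f=(read e)=39 at depth 0
Visible at query point: e=39 f=39

Answer: e=39 f=39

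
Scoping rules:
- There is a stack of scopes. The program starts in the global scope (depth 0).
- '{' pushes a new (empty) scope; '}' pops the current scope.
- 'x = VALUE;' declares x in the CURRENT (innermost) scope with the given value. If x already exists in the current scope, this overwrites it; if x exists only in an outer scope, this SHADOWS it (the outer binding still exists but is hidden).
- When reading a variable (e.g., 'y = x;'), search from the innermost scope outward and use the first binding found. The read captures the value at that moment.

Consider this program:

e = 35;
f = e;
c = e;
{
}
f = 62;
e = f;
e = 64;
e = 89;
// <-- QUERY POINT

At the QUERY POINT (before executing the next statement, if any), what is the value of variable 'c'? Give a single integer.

Step 1: declare e=35 at depth 0
Step 2: declare f=(read e)=35 at depth 0
Step 3: declare c=(read e)=35 at depth 0
Step 4: enter scope (depth=1)
Step 5: exit scope (depth=0)
Step 6: declare f=62 at depth 0
Step 7: declare e=(read f)=62 at depth 0
Step 8: declare e=64 at depth 0
Step 9: declare e=89 at depth 0
Visible at query point: c=35 e=89 f=62

Answer: 35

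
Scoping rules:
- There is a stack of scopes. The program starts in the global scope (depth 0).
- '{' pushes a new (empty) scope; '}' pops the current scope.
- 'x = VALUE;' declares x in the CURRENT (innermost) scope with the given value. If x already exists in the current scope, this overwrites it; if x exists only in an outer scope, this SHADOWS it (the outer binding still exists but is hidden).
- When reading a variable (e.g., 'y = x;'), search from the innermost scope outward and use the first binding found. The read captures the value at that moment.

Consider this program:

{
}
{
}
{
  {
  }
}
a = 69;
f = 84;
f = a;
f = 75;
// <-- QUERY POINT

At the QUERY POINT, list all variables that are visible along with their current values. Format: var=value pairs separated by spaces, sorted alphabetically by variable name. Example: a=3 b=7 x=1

Step 1: enter scope (depth=1)
Step 2: exit scope (depth=0)
Step 3: enter scope (depth=1)
Step 4: exit scope (depth=0)
Step 5: enter scope (depth=1)
Step 6: enter scope (depth=2)
Step 7: exit scope (depth=1)
Step 8: exit scope (depth=0)
Step 9: declare a=69 at depth 0
Step 10: declare f=84 at depth 0
Step 11: declare f=(read a)=69 at depth 0
Step 12: declare f=75 at depth 0
Visible at query point: a=69 f=75

Answer: a=69 f=75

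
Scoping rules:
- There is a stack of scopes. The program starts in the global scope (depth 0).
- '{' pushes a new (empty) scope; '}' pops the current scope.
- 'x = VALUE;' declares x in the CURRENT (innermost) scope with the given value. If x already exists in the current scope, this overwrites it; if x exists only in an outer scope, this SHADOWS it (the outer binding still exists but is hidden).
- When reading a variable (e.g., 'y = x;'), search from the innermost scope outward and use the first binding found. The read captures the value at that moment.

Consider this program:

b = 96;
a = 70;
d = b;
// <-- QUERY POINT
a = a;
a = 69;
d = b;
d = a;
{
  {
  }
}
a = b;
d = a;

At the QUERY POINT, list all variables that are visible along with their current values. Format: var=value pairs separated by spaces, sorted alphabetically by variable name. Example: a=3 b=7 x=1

Answer: a=70 b=96 d=96

Derivation:
Step 1: declare b=96 at depth 0
Step 2: declare a=70 at depth 0
Step 3: declare d=(read b)=96 at depth 0
Visible at query point: a=70 b=96 d=96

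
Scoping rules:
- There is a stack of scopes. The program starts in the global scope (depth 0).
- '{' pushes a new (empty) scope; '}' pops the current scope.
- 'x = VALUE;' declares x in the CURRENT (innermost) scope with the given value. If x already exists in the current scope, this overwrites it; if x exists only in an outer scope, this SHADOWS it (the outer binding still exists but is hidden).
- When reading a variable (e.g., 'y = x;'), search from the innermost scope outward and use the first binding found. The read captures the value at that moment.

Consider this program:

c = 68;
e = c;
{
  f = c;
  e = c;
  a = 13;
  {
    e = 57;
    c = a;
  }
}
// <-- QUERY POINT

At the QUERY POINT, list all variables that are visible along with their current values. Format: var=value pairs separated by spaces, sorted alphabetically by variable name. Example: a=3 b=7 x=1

Answer: c=68 e=68

Derivation:
Step 1: declare c=68 at depth 0
Step 2: declare e=(read c)=68 at depth 0
Step 3: enter scope (depth=1)
Step 4: declare f=(read c)=68 at depth 1
Step 5: declare e=(read c)=68 at depth 1
Step 6: declare a=13 at depth 1
Step 7: enter scope (depth=2)
Step 8: declare e=57 at depth 2
Step 9: declare c=(read a)=13 at depth 2
Step 10: exit scope (depth=1)
Step 11: exit scope (depth=0)
Visible at query point: c=68 e=68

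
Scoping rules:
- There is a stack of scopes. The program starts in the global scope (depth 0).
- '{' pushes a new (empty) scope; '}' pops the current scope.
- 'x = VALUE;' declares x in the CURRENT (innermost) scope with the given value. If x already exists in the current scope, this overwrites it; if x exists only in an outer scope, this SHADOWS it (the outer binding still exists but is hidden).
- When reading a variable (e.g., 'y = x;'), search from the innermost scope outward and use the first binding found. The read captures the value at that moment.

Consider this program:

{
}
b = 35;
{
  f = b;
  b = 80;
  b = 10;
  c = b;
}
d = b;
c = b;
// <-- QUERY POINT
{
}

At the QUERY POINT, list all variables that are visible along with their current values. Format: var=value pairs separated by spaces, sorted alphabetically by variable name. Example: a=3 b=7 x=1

Step 1: enter scope (depth=1)
Step 2: exit scope (depth=0)
Step 3: declare b=35 at depth 0
Step 4: enter scope (depth=1)
Step 5: declare f=(read b)=35 at depth 1
Step 6: declare b=80 at depth 1
Step 7: declare b=10 at depth 1
Step 8: declare c=(read b)=10 at depth 1
Step 9: exit scope (depth=0)
Step 10: declare d=(read b)=35 at depth 0
Step 11: declare c=(read b)=35 at depth 0
Visible at query point: b=35 c=35 d=35

Answer: b=35 c=35 d=35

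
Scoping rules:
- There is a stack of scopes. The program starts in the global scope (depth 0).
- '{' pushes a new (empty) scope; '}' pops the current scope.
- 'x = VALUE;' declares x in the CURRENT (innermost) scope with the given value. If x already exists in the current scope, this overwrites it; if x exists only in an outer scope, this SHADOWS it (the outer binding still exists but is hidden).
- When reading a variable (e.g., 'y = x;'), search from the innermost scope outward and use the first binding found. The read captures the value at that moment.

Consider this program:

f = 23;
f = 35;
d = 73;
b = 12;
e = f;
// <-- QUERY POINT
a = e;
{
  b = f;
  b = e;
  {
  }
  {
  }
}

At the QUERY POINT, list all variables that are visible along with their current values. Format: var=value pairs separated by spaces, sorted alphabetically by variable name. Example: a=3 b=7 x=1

Answer: b=12 d=73 e=35 f=35

Derivation:
Step 1: declare f=23 at depth 0
Step 2: declare f=35 at depth 0
Step 3: declare d=73 at depth 0
Step 4: declare b=12 at depth 0
Step 5: declare e=(read f)=35 at depth 0
Visible at query point: b=12 d=73 e=35 f=35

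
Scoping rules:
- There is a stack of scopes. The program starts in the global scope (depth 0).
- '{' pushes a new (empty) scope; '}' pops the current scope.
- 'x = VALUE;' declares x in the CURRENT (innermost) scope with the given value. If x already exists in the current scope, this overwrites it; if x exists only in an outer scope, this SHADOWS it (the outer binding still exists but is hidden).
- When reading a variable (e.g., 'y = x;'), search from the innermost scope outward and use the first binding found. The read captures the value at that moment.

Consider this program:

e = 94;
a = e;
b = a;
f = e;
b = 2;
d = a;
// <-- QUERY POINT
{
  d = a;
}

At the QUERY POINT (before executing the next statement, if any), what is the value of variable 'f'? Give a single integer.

Answer: 94

Derivation:
Step 1: declare e=94 at depth 0
Step 2: declare a=(read e)=94 at depth 0
Step 3: declare b=(read a)=94 at depth 0
Step 4: declare f=(read e)=94 at depth 0
Step 5: declare b=2 at depth 0
Step 6: declare d=(read a)=94 at depth 0
Visible at query point: a=94 b=2 d=94 e=94 f=94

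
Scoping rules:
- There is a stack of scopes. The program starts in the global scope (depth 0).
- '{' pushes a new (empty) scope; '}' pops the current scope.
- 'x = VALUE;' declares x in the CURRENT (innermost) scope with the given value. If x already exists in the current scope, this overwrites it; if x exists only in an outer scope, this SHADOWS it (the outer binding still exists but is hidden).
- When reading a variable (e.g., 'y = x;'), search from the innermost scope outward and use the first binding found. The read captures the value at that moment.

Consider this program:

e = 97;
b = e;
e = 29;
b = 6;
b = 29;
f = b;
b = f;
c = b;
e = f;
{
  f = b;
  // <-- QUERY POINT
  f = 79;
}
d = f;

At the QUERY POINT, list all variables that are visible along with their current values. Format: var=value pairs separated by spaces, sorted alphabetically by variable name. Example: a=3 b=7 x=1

Step 1: declare e=97 at depth 0
Step 2: declare b=(read e)=97 at depth 0
Step 3: declare e=29 at depth 0
Step 4: declare b=6 at depth 0
Step 5: declare b=29 at depth 0
Step 6: declare f=(read b)=29 at depth 0
Step 7: declare b=(read f)=29 at depth 0
Step 8: declare c=(read b)=29 at depth 0
Step 9: declare e=(read f)=29 at depth 0
Step 10: enter scope (depth=1)
Step 11: declare f=(read b)=29 at depth 1
Visible at query point: b=29 c=29 e=29 f=29

Answer: b=29 c=29 e=29 f=29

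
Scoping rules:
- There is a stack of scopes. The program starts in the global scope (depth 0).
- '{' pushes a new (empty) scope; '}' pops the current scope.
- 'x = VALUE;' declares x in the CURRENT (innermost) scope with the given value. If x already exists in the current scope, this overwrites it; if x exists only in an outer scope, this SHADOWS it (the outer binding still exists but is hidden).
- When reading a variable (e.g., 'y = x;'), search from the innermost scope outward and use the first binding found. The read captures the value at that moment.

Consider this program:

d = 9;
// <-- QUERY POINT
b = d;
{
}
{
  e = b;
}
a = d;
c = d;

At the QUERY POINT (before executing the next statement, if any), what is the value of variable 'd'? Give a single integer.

Step 1: declare d=9 at depth 0
Visible at query point: d=9

Answer: 9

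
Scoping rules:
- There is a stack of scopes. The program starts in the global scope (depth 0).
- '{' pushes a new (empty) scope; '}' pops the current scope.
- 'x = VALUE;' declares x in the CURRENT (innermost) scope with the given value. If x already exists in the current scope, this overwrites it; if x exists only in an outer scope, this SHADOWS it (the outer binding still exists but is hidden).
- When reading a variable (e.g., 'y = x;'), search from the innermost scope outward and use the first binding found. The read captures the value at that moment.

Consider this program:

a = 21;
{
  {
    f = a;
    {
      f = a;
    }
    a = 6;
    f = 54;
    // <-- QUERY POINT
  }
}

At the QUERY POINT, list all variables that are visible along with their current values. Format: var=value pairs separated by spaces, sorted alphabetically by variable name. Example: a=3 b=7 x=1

Step 1: declare a=21 at depth 0
Step 2: enter scope (depth=1)
Step 3: enter scope (depth=2)
Step 4: declare f=(read a)=21 at depth 2
Step 5: enter scope (depth=3)
Step 6: declare f=(read a)=21 at depth 3
Step 7: exit scope (depth=2)
Step 8: declare a=6 at depth 2
Step 9: declare f=54 at depth 2
Visible at query point: a=6 f=54

Answer: a=6 f=54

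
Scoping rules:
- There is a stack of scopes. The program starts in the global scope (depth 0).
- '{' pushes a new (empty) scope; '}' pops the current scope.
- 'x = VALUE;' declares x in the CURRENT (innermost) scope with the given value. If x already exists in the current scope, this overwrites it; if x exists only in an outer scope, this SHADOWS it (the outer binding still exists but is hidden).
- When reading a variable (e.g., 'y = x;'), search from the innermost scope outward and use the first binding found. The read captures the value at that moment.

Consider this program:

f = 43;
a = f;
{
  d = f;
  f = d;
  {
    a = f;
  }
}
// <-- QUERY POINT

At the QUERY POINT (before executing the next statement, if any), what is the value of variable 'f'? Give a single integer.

Answer: 43

Derivation:
Step 1: declare f=43 at depth 0
Step 2: declare a=(read f)=43 at depth 0
Step 3: enter scope (depth=1)
Step 4: declare d=(read f)=43 at depth 1
Step 5: declare f=(read d)=43 at depth 1
Step 6: enter scope (depth=2)
Step 7: declare a=(read f)=43 at depth 2
Step 8: exit scope (depth=1)
Step 9: exit scope (depth=0)
Visible at query point: a=43 f=43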